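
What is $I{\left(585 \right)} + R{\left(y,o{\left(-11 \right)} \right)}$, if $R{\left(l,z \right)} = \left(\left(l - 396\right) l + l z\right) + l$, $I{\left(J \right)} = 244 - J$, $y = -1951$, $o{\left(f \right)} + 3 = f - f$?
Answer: $4582558$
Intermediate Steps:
$o{\left(f \right)} = -3$ ($o{\left(f \right)} = -3 + \left(f - f\right) = -3 + 0 = -3$)
$R{\left(l,z \right)} = l + l z + l \left(-396 + l\right)$ ($R{\left(l,z \right)} = \left(\left(-396 + l\right) l + l z\right) + l = \left(l \left(-396 + l\right) + l z\right) + l = \left(l z + l \left(-396 + l\right)\right) + l = l + l z + l \left(-396 + l\right)$)
$I{\left(585 \right)} + R{\left(y,o{\left(-11 \right)} \right)} = \left(244 - 585\right) - 1951 \left(-395 - 1951 - 3\right) = \left(244 - 585\right) - -4582899 = -341 + 4582899 = 4582558$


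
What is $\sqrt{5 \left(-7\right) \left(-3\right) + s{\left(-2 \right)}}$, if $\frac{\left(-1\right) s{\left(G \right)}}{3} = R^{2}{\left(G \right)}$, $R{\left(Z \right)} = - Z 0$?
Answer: $\sqrt{105} \approx 10.247$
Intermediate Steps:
$R{\left(Z \right)} = 0$
$s{\left(G \right)} = 0$ ($s{\left(G \right)} = - 3 \cdot 0^{2} = \left(-3\right) 0 = 0$)
$\sqrt{5 \left(-7\right) \left(-3\right) + s{\left(-2 \right)}} = \sqrt{5 \left(-7\right) \left(-3\right) + 0} = \sqrt{\left(-35\right) \left(-3\right) + 0} = \sqrt{105 + 0} = \sqrt{105}$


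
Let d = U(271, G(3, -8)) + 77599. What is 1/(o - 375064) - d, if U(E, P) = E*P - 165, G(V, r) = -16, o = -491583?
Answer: -63350162407/866647 ≈ -73098.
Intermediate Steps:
U(E, P) = -165 + E*P
d = 73098 (d = (-165 + 271*(-16)) + 77599 = (-165 - 4336) + 77599 = -4501 + 77599 = 73098)
1/(o - 375064) - d = 1/(-491583 - 375064) - 1*73098 = 1/(-866647) - 73098 = -1/866647 - 73098 = -63350162407/866647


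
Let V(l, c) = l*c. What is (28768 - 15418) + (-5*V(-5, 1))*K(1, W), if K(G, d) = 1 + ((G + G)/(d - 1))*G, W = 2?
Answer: 13425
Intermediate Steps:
V(l, c) = c*l
K(G, d) = 1 + 2*G²/(-1 + d) (K(G, d) = 1 + ((2*G)/(-1 + d))*G = 1 + (2*G/(-1 + d))*G = 1 + 2*G²/(-1 + d))
(28768 - 15418) + (-5*V(-5, 1))*K(1, W) = (28768 - 15418) + (-5*(-5))*((-1 + 2 + 2*1²)/(-1 + 2)) = 13350 + (-5*(-5))*((-1 + 2 + 2*1)/1) = 13350 + 25*(1*(-1 + 2 + 2)) = 13350 + 25*(1*3) = 13350 + 25*3 = 13350 + 75 = 13425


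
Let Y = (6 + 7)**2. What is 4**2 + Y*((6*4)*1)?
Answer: 4072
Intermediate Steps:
Y = 169 (Y = 13**2 = 169)
4**2 + Y*((6*4)*1) = 4**2 + 169*((6*4)*1) = 16 + 169*(24*1) = 16 + 169*24 = 16 + 4056 = 4072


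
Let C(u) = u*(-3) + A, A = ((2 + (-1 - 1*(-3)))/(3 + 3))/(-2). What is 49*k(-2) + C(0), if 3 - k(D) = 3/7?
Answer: 377/3 ≈ 125.67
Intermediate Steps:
A = -⅓ (A = ((2 + (-1 + 3))/6)*(-½) = ((2 + 2)*(⅙))*(-½) = (4*(⅙))*(-½) = (⅔)*(-½) = -⅓ ≈ -0.33333)
k(D) = 18/7 (k(D) = 3 - 3/7 = 18/7)
C(u) = -⅓ - 3*u (C(u) = u*(-3) - ⅓ = -3*u - ⅓ = -⅓ - 3*u)
49*k(-2) + C(0) = 49*(18/7) + (-⅓ - 3*0) = 126 + (-⅓ + 0) = 126 - ⅓ = 377/3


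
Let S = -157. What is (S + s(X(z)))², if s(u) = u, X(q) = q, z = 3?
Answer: 23716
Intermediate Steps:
(S + s(X(z)))² = (-157 + 3)² = (-154)² = 23716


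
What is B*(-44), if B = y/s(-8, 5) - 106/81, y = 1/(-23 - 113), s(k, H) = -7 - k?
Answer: 159467/2754 ≈ 57.904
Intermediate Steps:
y = -1/136 (y = 1/(-136) = -1/136 ≈ -0.0073529)
B = -14497/11016 (B = -1/(136*(-7 - 1*(-8))) - 106/81 = -1/(136*(-7 + 8)) - 106*1/81 = -1/136/1 - 106/81 = -1/136*1 - 106/81 = -1/136 - 106/81 = -14497/11016 ≈ -1.3160)
B*(-44) = -14497/11016*(-44) = 159467/2754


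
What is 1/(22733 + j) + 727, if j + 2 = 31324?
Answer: 39297986/54055 ≈ 727.00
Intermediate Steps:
j = 31322 (j = -2 + 31324 = 31322)
1/(22733 + j) + 727 = 1/(22733 + 31322) + 727 = 1/54055 + 727 = 39297986/54055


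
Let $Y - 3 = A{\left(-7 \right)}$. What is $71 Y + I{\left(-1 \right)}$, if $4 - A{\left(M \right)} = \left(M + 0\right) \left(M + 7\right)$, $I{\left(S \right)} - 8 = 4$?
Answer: $509$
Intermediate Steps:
$I{\left(S \right)} = 12$ ($I{\left(S \right)} = 8 + 4 = 12$)
$A{\left(M \right)} = 4 - M \left(7 + M\right)$ ($A{\left(M \right)} = 4 - \left(M + 0\right) \left(M + 7\right) = 4 - M \left(7 + M\right)$)
$Y = 7$ ($Y = 3 - -4 = 3 + \left(4 - 49 + 49\right) = 3 + 4 = 7$)
$71 Y + I{\left(-1 \right)} = 71 \cdot 7 + 12 = 497 + 12 = 509$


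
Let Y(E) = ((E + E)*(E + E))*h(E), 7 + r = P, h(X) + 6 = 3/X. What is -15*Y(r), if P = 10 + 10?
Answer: 58500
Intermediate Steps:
h(X) = -6 + 3/X
P = 20
r = 13 (r = -7 + 20 = 13)
Y(E) = 4*E²*(-6 + 3/E) (Y(E) = ((E + E)*(E + E))*(-6 + 3/E) = ((2*E)*(2*E))*(-6 + 3/E) = (4*E²)*(-6 + 3/E) = 4*E²*(-6 + 3/E))
-15*Y(r) = -180*13*(1 - 2*13) = -180*13*(1 - 26) = -180*13*(-25) = -15*(-3900) = 58500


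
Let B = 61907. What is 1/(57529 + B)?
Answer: 1/119436 ≈ 8.3727e-6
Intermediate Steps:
1/(57529 + B) = 1/(57529 + 61907) = 1/119436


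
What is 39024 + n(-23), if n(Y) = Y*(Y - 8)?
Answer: 39737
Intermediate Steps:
n(Y) = Y*(-8 + Y)
39024 + n(-23) = 39024 - 23*(-8 - 23) = 39024 - 23*(-31) = 39024 + 713 = 39737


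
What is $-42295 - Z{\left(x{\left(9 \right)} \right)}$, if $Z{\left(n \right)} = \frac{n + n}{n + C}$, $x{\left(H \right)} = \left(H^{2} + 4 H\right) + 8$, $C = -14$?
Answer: $- \frac{4694995}{111} \approx -42297.0$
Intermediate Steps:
$x{\left(H \right)} = 8 + H^{2} + 4 H$
$Z{\left(n \right)} = \frac{2 n}{-14 + n}$ ($Z{\left(n \right)} = \frac{n + n}{n - 14} = \frac{2 n}{-14 + n}$)
$-42295 - Z{\left(x{\left(9 \right)} \right)} = -42295 - \frac{2 \left(8 + 9^{2} + 4 \cdot 9\right)}{-14 + \left(8 + 9^{2} + 4 \cdot 9\right)} = -42295 - \frac{2 \left(8 + 81 + 36\right)}{-14 + \left(8 + 81 + 36\right)} = -42295 - 2 \cdot 125 \frac{1}{-14 + 125} = -42295 - 2 \cdot 125 \cdot \frac{1}{111} = -42295 - \frac{250}{111} = - \frac{4694995}{111}$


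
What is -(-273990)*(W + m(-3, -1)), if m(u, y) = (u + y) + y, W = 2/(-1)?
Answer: -1917930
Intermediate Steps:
W = -2 (W = 2*(-1) = -2)
m(u, y) = u + 2*y
-(-273990)*(W + m(-3, -1)) = -(-273990)*(-2 + (-3 + 2*(-1))) = -(-273990)*(-2 + (-3 - 2)) = -(-273990)*(-2 - 5) = -(-273990)*(-7) = -45665*42 = -1917930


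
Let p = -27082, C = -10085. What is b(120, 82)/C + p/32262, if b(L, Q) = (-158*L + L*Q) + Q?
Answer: 9230993/162681135 ≈ 0.056743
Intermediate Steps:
b(L, Q) = Q - 158*L + L*Q
b(120, 82)/C + p/32262 = (82 - 158*120 + 120*82)/(-10085) - 27082/32262 = (82 - 18960 + 9840)*(-1/10085) - 27082*1/32262 = -9038*(-1/10085) - 13541/16131 = 9038/10085 - 13541/16131 = 9230993/162681135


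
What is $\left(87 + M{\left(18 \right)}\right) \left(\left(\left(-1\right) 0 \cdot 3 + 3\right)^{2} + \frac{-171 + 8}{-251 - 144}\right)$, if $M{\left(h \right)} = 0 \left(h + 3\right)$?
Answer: $\frac{323466}{395} \approx 818.9$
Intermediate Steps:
$M{\left(h \right)} = 0$ ($M{\left(h \right)} = 0 \left(3 + h\right) = 0$)
$\left(87 + M{\left(18 \right)}\right) \left(\left(\left(-1\right) 0 \cdot 3 + 3\right)^{2} + \frac{-171 + 8}{-251 - 144}\right) = \left(87 + 0\right) \left(\left(\left(-1\right) 0 \cdot 3 + 3\right)^{2} + \frac{-171 + 8}{-251 - 144}\right) = 87 \left(\left(0 \cdot 3 + 3\right)^{2} - \frac{163}{-395}\right) = 87 \left(\left(0 + 3\right)^{2} - - \frac{163}{395}\right) = 87 \left(3^{2} + \frac{163}{395}\right) = 87 \left(9 + \frac{163}{395}\right) = 87 \cdot \frac{3718}{395} = \frac{323466}{395}$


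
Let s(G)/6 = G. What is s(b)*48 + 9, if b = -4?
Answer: -1143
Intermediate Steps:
s(G) = 6*G
s(b)*48 + 9 = (6*(-4))*48 + 9 = -24*48 + 9 = -1152 + 9 = -1143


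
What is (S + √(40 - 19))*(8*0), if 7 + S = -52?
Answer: 0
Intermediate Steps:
S = -59 (S = -7 - 52 = -59)
(S + √(40 - 19))*(8*0) = (-59 + √(40 - 19))*(8*0) = (-59 + √21)*0 = 0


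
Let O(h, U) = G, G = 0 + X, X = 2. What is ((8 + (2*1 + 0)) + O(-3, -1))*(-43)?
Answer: -516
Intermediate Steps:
G = 2 (G = 0 + 2 = 2)
O(h, U) = 2
((8 + (2*1 + 0)) + O(-3, -1))*(-43) = ((8 + (2*1 + 0)) + 2)*(-43) = ((8 + (2 + 0)) + 2)*(-43) = ((8 + 2) + 2)*(-43) = (10 + 2)*(-43) = 12*(-43) = -516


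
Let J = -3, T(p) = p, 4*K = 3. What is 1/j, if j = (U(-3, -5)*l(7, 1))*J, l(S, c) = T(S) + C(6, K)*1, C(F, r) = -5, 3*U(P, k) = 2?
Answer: -¼ ≈ -0.25000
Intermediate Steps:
K = ¾ (K = (¼)*3 = ¾ ≈ 0.75000)
U(P, k) = ⅔ (U(P, k) = (⅓)*2 = ⅔)
l(S, c) = -5 + S (l(S, c) = S - 5*1 = S - 5 = -5 + S)
j = -4 (j = (2*(-5 + 7)/3)*(-3) = ((⅔)*2)*(-3) = (4/3)*(-3) = -4)
1/j = 1/(-4) = -¼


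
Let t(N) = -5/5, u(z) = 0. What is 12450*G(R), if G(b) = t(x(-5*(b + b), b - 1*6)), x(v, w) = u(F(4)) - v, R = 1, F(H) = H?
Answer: -12450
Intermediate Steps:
x(v, w) = -v (x(v, w) = 0 - v = -v)
t(N) = -1 (t(N) = -5*⅕ = -1)
G(b) = -1
12450*G(R) = 12450*(-1) = -12450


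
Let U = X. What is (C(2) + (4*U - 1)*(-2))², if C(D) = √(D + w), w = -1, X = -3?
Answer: 729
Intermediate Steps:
U = -3
C(D) = √(-1 + D) (C(D) = √(D - 1) = √(-1 + D))
(C(2) + (4*U - 1)*(-2))² = (√(-1 + 2) + (4*(-3) - 1)*(-2))² = (√1 + (-12 - 1)*(-2))² = (1 - 13*(-2))² = (1 + 26)² = 27² = 729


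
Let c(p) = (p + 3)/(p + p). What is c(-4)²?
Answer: 1/64 ≈ 0.015625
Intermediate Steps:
c(p) = (3 + p)/(2*p) (c(p) = (3 + p)/((2*p)) = (3 + p)*(1/(2*p)) = (3 + p)/(2*p))
c(-4)² = ((½)*(3 - 4)/(-4))² = ((½)*(-¼)*(-1))² = (⅛)² = 1/64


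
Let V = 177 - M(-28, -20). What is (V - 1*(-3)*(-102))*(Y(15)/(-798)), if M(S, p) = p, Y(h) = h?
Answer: 545/266 ≈ 2.0489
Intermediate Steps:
V = 197 (V = 177 - 1*(-20) = 177 + 20 = 197)
(V - 1*(-3)*(-102))*(Y(15)/(-798)) = (197 - 1*(-3)*(-102))*(15/(-798)) = (197 + 3*(-102))*(15*(-1/798)) = (197 - 306)*(-5/266) = -109*(-5/266) = 545/266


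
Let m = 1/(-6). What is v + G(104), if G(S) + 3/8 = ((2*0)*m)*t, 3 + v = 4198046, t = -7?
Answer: 33584341/8 ≈ 4.1980e+6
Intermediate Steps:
m = -⅙ ≈ -0.16667
v = 4198043 (v = -3 + 4198046 = 4198043)
G(S) = -3/8 (G(S) = -3/8 + ((2*0)*(-⅙))*(-7) = -3/8 + (0*(-⅙))*(-7) = -3/8 + 0*(-7) = -3/8 + 0 = -3/8)
v + G(104) = 4198043 - 3/8 = 33584341/8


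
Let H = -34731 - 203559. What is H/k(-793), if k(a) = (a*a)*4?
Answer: -705/7442 ≈ -0.094733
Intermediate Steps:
k(a) = 4*a² (k(a) = a²*4 = 4*a²)
H = -238290
H/k(-793) = -238290/(4*(-793)²) = -238290/(4*628849) = -238290/2515396 = -238290*1/2515396 = -705/7442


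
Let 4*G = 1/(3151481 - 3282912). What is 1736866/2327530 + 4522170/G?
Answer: -2766750390330497767/1163765 ≈ -2.3774e+12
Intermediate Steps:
G = -1/525724 (G = 1/(4*(3151481 - 3282912)) = (¼)/(-131431) = (¼)*(-1/131431) = -1/525724 ≈ -1.9021e-6)
1736866/2327530 + 4522170/G = 1736866/2327530 + 4522170/(-1/525724) = 1736866*(1/2327530) + 4522170*(-525724) = 868433/1163765 - 2377413301080 = -2766750390330497767/1163765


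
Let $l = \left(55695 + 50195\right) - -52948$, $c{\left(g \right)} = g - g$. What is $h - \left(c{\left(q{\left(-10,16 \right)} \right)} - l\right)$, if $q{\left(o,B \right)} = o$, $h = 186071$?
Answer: $344909$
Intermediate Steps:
$c{\left(g \right)} = 0$
$l = 158838$ ($l = 105890 + 52948 = 158838$)
$h - \left(c{\left(q{\left(-10,16 \right)} \right)} - l\right) = 186071 - \left(0 - 158838\right) = 186071 - -158838 = 186071 + 158838 = 344909$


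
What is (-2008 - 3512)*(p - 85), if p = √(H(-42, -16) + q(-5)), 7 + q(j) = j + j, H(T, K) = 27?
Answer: 469200 - 5520*√10 ≈ 4.5174e+5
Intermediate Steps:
q(j) = -7 + 2*j (q(j) = -7 + (j + j) = -7 + 2*j)
p = √10 (p = √(27 + (-7 + 2*(-5))) = √(27 + (-7 - 10)) = √(27 - 17) = √10 ≈ 3.1623)
(-2008 - 3512)*(p - 85) = (-2008 - 3512)*(√10 - 85) = -5520*(-85 + √10) = 469200 - 5520*√10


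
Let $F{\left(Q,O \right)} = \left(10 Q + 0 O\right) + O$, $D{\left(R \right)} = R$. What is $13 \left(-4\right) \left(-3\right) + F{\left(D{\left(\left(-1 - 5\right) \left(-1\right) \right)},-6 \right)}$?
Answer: $210$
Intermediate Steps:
$F{\left(Q,O \right)} = O + 10 Q$ ($F{\left(Q,O \right)} = \left(10 Q + 0\right) + O = 10 Q + O = O + 10 Q$)
$13 \left(-4\right) \left(-3\right) + F{\left(D{\left(\left(-1 - 5\right) \left(-1\right) \right)},-6 \right)} = 13 \left(-4\right) \left(-3\right) - \left(6 - 10 \left(-1 - 5\right) \left(-1\right)\right) = \left(-52\right) \left(-3\right) - \left(6 - 10 \left(\left(-6\right) \left(-1\right)\right)\right) = 156 + \left(-6 + 10 \cdot 6\right) = 156 + \left(-6 + 60\right) = 156 + 54 = 210$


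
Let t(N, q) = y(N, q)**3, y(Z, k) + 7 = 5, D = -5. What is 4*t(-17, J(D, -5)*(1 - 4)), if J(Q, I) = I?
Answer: -32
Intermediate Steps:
y(Z, k) = -2 (y(Z, k) = -7 + 5 = -2)
t(N, q) = -8 (t(N, q) = (-2)**3 = -8)
4*t(-17, J(D, -5)*(1 - 4)) = 4*(-8) = -32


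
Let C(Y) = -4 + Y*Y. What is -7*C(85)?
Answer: -50547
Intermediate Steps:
C(Y) = -4 + Y**2
-7*C(85) = -7*(-4 + 85**2) = -7*(-4 + 7225) = -7*7221 = -50547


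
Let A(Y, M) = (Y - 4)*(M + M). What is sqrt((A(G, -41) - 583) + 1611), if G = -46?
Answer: 2*sqrt(1282) ≈ 71.610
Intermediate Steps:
A(Y, M) = 2*M*(-4 + Y) (A(Y, M) = (-4 + Y)*(2*M) = 2*M*(-4 + Y))
sqrt((A(G, -41) - 583) + 1611) = sqrt((2*(-41)*(-4 - 46) - 583) + 1611) = sqrt((2*(-41)*(-50) - 583) + 1611) = sqrt((4100 - 583) + 1611) = sqrt(3517 + 1611) = sqrt(5128) = 2*sqrt(1282)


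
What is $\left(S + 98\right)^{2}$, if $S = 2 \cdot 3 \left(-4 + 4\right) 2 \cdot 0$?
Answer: $9604$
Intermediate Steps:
$S = 0$ ($S = 6 \cdot 0 \cdot 2 \cdot 0 = 0 \cdot 2 \cdot 0 = 0 \cdot 0 = 0$)
$\left(S + 98\right)^{2} = \left(0 + 98\right)^{2} = 98^{2} = 9604$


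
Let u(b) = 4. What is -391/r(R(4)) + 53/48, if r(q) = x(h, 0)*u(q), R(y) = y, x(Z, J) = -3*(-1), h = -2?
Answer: -1511/48 ≈ -31.479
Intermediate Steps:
x(Z, J) = 3
r(q) = 12 (r(q) = 3*4 = 12)
-391/r(R(4)) + 53/48 = -391/12 + 53/48 = -1511/48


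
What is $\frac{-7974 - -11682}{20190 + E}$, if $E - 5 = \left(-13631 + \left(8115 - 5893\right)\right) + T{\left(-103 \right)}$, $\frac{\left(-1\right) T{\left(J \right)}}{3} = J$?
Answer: $\frac{3708}{9095} \approx 0.4077$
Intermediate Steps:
$T{\left(J \right)} = - 3 J$
$E = -11095$ ($E = 5 + \left(\left(-13631 + \left(8115 - 5893\right)\right) - -309\right) = 5 + \left(\left(-13631 + 2222\right) + 309\right) = 5 + \left(-11409 + 309\right) = 5 - 11100 = -11095$)
$\frac{-7974 - -11682}{20190 + E} = \frac{-7974 - -11682}{20190 - 11095} = \frac{-7974 + 11682}{9095} = 3708 \cdot \frac{1}{9095} = \frac{3708}{9095}$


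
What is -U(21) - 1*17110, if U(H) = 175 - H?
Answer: -17264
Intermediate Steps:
-U(21) - 1*17110 = -(175 - 1*21) - 1*17110 = -(175 - 21) - 17110 = -1*154 - 17110 = -154 - 17110 = -17264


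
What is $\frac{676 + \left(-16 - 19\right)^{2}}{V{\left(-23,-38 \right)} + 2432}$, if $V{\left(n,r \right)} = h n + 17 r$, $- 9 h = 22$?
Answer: $\frac{17109}{16580} \approx 1.0319$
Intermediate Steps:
$h = - \frac{22}{9}$ ($h = \left(- \frac{1}{9}\right) 22 = - \frac{22}{9} \approx -2.4444$)
$V{\left(n,r \right)} = 17 r - \frac{22 n}{9}$ ($V{\left(n,r \right)} = - \frac{22 n}{9} + 17 r = 17 r - \frac{22 n}{9}$)
$\frac{676 + \left(-16 - 19\right)^{2}}{V{\left(-23,-38 \right)} + 2432} = \frac{676 + \left(-16 - 19\right)^{2}}{\left(17 \left(-38\right) - - \frac{506}{9}\right) + 2432} = \frac{676 + \left(-35\right)^{2}}{\left(-646 + \frac{506}{9}\right) + 2432} = \frac{676 + 1225}{- \frac{5308}{9} + 2432} = \frac{1901}{\frac{16580}{9}} = 1901 \cdot \frac{9}{16580} = \frac{17109}{16580}$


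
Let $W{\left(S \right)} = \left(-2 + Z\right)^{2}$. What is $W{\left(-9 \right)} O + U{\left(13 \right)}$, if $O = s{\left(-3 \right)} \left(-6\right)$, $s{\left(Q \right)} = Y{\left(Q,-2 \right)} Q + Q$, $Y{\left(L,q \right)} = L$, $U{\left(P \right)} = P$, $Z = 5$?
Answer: $-311$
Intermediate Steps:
$W{\left(S \right)} = 9$ ($W{\left(S \right)} = \left(-2 + 5\right)^{2} = 3^{2} = 9$)
$s{\left(Q \right)} = Q + Q^{2}$ ($s{\left(Q \right)} = Q Q + Q = Q^{2} + Q = Q + Q^{2}$)
$O = -36$ ($O = - 3 \left(1 - 3\right) \left(-6\right) = \left(-3\right) \left(-2\right) \left(-6\right) = 6 \left(-6\right) = -36$)
$W{\left(-9 \right)} O + U{\left(13 \right)} = 9 \left(-36\right) + 13 = -324 + 13 = -311$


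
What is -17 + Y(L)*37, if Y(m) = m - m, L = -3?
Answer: -17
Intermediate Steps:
Y(m) = 0
-17 + Y(L)*37 = -17 + 0*37 = -17 + 0 = -17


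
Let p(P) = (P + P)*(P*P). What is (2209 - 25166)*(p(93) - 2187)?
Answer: -36881040339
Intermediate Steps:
p(P) = 2*P**3 (p(P) = (2*P)*P**2 = 2*P**3)
(2209 - 25166)*(p(93) - 2187) = (2209 - 25166)*(2*93**3 - 2187) = -22957*(2*804357 - 2187) = -22957*(1608714 - 2187) = -22957*1606527 = -36881040339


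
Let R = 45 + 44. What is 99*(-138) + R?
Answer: -13573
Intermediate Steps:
R = 89
99*(-138) + R = 99*(-138) + 89 = -13662 + 89 = -13573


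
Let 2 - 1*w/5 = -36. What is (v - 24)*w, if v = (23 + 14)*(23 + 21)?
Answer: 304760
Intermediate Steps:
v = 1628 (v = 37*44 = 1628)
w = 190 (w = 10 - 5*(-36) = 10 + 180 = 190)
(v - 24)*w = (1628 - 24)*190 = 1604*190 = 304760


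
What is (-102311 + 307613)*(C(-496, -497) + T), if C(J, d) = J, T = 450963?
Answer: 92481776034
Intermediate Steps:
(-102311 + 307613)*(C(-496, -497) + T) = (-102311 + 307613)*(-496 + 450963) = 205302*450467 = 92481776034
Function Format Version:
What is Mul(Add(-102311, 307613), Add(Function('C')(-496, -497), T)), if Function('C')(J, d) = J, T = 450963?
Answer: 92481776034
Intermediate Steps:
Mul(Add(-102311, 307613), Add(Function('C')(-496, -497), T)) = Mul(Add(-102311, 307613), Add(-496, 450963)) = Mul(205302, 450467) = 92481776034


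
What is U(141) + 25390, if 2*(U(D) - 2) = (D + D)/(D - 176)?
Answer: 888579/35 ≈ 25388.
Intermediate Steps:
U(D) = 2 + D/(-176 + D) (U(D) = 2 + ((D + D)/(D - 176))/2 = 2 + ((2*D)/(-176 + D))/2 = 2 + (2*D/(-176 + D))/2 = 2 + D/(-176 + D))
U(141) + 25390 = (-352 + 3*141)/(-176 + 141) + 25390 = (-352 + 423)/(-35) + 25390 = -1/35*71 + 25390 = -71/35 + 25390 = 888579/35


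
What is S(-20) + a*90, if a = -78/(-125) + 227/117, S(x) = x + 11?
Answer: 72077/325 ≈ 221.78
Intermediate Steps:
S(x) = 11 + x
a = 37501/14625 (a = -78*(-1/125) + 227*(1/117) = 78/125 + 227/117 = 37501/14625 ≈ 2.5642)
S(-20) + a*90 = (11 - 20) + (37501/14625)*90 = -9 + 75002/325 = 72077/325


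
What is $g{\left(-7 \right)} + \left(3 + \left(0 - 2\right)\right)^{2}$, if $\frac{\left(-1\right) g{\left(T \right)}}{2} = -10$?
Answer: $21$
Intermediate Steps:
$g{\left(T \right)} = 20$ ($g{\left(T \right)} = \left(-2\right) \left(-10\right) = 20$)
$g{\left(-7 \right)} + \left(3 + \left(0 - 2\right)\right)^{2} = 20 + \left(3 + \left(0 - 2\right)\right)^{2} = 20 + \left(3 - 2\right)^{2} = 20 + 1^{2} = 20 + 1 = 21$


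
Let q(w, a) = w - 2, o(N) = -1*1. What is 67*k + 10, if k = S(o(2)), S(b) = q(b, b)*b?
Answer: 211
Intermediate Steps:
o(N) = -1
q(w, a) = -2 + w
S(b) = b*(-2 + b) (S(b) = (-2 + b)*b = b*(-2 + b))
k = 3 (k = -(-2 - 1) = -1*(-3) = 3)
67*k + 10 = 67*3 + 10 = 201 + 10 = 211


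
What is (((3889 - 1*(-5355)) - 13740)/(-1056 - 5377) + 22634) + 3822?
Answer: 170195944/6433 ≈ 26457.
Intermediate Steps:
(((3889 - 1*(-5355)) - 13740)/(-1056 - 5377) + 22634) + 3822 = (((3889 + 5355) - 13740)/(-6433) + 22634) + 3822 = ((9244 - 13740)*(-1/6433) + 22634) + 3822 = (-4496*(-1/6433) + 22634) + 3822 = (4496/6433 + 22634) + 3822 = 145609018/6433 + 3822 = 170195944/6433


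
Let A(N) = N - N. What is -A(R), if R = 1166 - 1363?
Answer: 0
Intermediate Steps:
R = -197
A(N) = 0
-A(R) = -1*0 = 0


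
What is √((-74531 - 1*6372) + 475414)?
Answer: √394511 ≈ 628.10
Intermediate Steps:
√((-74531 - 1*6372) + 475414) = √((-74531 - 6372) + 475414) = √(-80903 + 475414) = √394511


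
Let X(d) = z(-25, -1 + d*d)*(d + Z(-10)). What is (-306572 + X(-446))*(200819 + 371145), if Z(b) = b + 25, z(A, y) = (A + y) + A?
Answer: -49198848738068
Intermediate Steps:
z(A, y) = y + 2*A
Z(b) = 25 + b
X(d) = (-51 + d²)*(15 + d) (X(d) = ((-1 + d*d) + 2*(-25))*(d + (25 - 10)) = ((-1 + d²) - 50)*(d + 15) = (-51 + d²)*(15 + d))
(-306572 + X(-446))*(200819 + 371145) = (-306572 + (-51 + (-446)²)*(15 - 446))*(200819 + 371145) = (-306572 + (-51 + 198916)*(-431))*571964 = (-306572 + 198865*(-431))*571964 = (-306572 - 85710815)*571964 = -86017387*571964 = -49198848738068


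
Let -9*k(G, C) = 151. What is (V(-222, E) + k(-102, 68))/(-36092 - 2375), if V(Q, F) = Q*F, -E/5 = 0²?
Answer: 151/346203 ≈ 0.00043616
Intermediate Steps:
E = 0 (E = -5*0² = -5*0 = 0)
k(G, C) = -151/9 (k(G, C) = -⅑*151 = -151/9)
V(Q, F) = F*Q
(V(-222, E) + k(-102, 68))/(-36092 - 2375) = (0*(-222) - 151/9)/(-36092 - 2375) = (0 - 151/9)/(-38467) = -151/9*(-1/38467) = 151/346203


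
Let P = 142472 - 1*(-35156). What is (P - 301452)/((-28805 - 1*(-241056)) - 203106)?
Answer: -123824/9145 ≈ -13.540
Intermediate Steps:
P = 177628 (P = 142472 + 35156 = 177628)
(P - 301452)/((-28805 - 1*(-241056)) - 203106) = (177628 - 301452)/((-28805 - 1*(-241056)) - 203106) = -123824/((-28805 + 241056) - 203106) = -123824/(212251 - 203106) = -123824/9145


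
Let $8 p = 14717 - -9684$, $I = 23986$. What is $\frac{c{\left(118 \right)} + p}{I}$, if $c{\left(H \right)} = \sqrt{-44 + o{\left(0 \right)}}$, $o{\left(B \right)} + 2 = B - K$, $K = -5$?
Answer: $\frac{24401}{191888} + \frac{i \sqrt{41}}{23986} \approx 0.12716 + 0.00026695 i$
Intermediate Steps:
$o{\left(B \right)} = 3 + B$ ($o{\left(B \right)} = -2 + \left(B - -5\right) = -2 + \left(B + 5\right) = -2 + \left(5 + B\right) = 3 + B$)
$p = \frac{24401}{8}$ ($p = \frac{14717 - -9684}{8} = \frac{14717 + 9684}{8} = \frac{1}{8} \cdot 24401 = \frac{24401}{8} \approx 3050.1$)
$c{\left(H \right)} = i \sqrt{41}$ ($c{\left(H \right)} = \sqrt{-44 + \left(3 + 0\right)} = \sqrt{-44 + 3} = \sqrt{-41} = i \sqrt{41}$)
$\frac{c{\left(118 \right)} + p}{I} = \frac{i \sqrt{41} + \frac{24401}{8}}{23986} = \left(\frac{24401}{8} + i \sqrt{41}\right) \frac{1}{23986} = \frac{24401}{191888} + \frac{i \sqrt{41}}{23986}$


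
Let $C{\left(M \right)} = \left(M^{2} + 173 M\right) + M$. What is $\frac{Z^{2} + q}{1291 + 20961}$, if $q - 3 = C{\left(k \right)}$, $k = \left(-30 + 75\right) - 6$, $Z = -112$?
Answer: $\frac{10427}{11126} \approx 0.93717$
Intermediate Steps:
$k = 39$ ($k = 45 - 6 = 39$)
$C{\left(M \right)} = M^{2} + 174 M$
$q = 8310$ ($q = 3 + 39 \left(174 + 39\right) = 3 + 39 \cdot 213 = 3 + 8307 = 8310$)
$\frac{Z^{2} + q}{1291 + 20961} = \frac{\left(-112\right)^{2} + 8310}{1291 + 20961} = \frac{12544 + 8310}{22252} = 20854 \cdot \frac{1}{22252} = \frac{10427}{11126}$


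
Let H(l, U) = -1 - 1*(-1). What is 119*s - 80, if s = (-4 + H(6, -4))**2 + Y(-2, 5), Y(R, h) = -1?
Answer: 1705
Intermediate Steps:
H(l, U) = 0 (H(l, U) = -1 + 1 = 0)
s = 15 (s = (-4 + 0)**2 - 1 = (-4)**2 - 1 = 16 - 1 = 15)
119*s - 80 = 119*15 - 80 = 1785 - 80 = 1705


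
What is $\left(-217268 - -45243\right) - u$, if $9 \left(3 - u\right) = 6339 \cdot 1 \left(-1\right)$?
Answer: $- \frac{518197}{3} \approx -1.7273 \cdot 10^{5}$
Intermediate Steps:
$u = \frac{2122}{3}$ ($u = 3 - \frac{6339 \cdot 1 \left(-1\right)}{9} = 3 - \frac{6339 \left(-1\right)}{9} = 3 - - \frac{2113}{3} = 3 + \frac{2113}{3} = \frac{2122}{3} \approx 707.33$)
$\left(-217268 - -45243\right) - u = \left(-217268 - -45243\right) - \frac{2122}{3} = \left(-217268 + 45243\right) - \frac{2122}{3} = -172025 - \frac{2122}{3} = - \frac{518197}{3}$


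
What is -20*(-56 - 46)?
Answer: 2040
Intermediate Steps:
-20*(-56 - 46) = -20*(-102) = 2040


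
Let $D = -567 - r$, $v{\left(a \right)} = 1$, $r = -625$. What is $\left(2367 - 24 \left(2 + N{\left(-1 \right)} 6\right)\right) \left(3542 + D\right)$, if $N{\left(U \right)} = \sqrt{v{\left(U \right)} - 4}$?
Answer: $8348400 - 518400 i \sqrt{3} \approx 8.3484 \cdot 10^{6} - 8.979 \cdot 10^{5} i$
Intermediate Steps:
$D = 58$ ($D = -567 - -625 = -567 + 625 = 58$)
$N{\left(U \right)} = i \sqrt{3}$ ($N{\left(U \right)} = \sqrt{1 - 4} = \sqrt{-3} = i \sqrt{3}$)
$\left(2367 - 24 \left(2 + N{\left(-1 \right)} 6\right)\right) \left(3542 + D\right) = \left(2367 - 24 \left(2 + i \sqrt{3} \cdot 6\right)\right) \left(3542 + 58\right) = \left(2367 - 24 \left(2 + 6 i \sqrt{3}\right)\right) 3600 = \left(2367 - \left(48 + 144 i \sqrt{3}\right)\right) 3600 = \left(2319 - 144 i \sqrt{3}\right) 3600 = 8348400 - 518400 i \sqrt{3}$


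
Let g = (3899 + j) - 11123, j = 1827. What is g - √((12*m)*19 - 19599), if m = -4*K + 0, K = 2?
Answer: -5397 - I*√21423 ≈ -5397.0 - 146.37*I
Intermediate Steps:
g = -5397 (g = (3899 + 1827) - 11123 = 5726 - 11123 = -5397)
m = -8 (m = -4*2 + 0 = -8 + 0 = -8)
g - √((12*m)*19 - 19599) = -5397 - √((12*(-8))*19 - 19599) = -5397 - √(-96*19 - 19599) = -5397 - √(-1824 - 19599) = -5397 - √(-21423) = -5397 - I*√21423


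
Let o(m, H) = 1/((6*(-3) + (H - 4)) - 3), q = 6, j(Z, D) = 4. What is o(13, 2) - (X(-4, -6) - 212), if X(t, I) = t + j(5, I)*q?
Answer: 4415/23 ≈ 191.96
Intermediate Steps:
o(m, H) = 1/(-25 + H) (o(m, H) = 1/((-18 + (-4 + H)) - 3) = 1/((-22 + H) - 3) = 1/(-25 + H))
X(t, I) = 24 + t (X(t, I) = t + 4*6 = t + 24 = 24 + t)
o(13, 2) - (X(-4, -6) - 212) = 1/(-25 + 2) - ((24 - 4) - 212) = 1/(-23) - (20 - 212) = -1/23 - 1*(-192) = -1/23 + 192 = 4415/23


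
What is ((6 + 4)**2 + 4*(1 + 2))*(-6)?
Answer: -672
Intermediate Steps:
((6 + 4)**2 + 4*(1 + 2))*(-6) = (10**2 + 4*3)*(-6) = (100 + 12)*(-6) = 112*(-6) = -672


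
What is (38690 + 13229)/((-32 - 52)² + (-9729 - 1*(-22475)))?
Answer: 51919/19802 ≈ 2.6219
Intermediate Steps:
(38690 + 13229)/((-32 - 52)² + (-9729 - 1*(-22475))) = 51919/((-84)² + (-9729 + 22475)) = 51919/(7056 + 12746) = 51919/19802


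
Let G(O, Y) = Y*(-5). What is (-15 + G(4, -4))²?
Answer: 25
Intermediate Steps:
G(O, Y) = -5*Y
(-15 + G(4, -4))² = (-15 - 5*(-4))² = (-15 + 20)² = 5² = 25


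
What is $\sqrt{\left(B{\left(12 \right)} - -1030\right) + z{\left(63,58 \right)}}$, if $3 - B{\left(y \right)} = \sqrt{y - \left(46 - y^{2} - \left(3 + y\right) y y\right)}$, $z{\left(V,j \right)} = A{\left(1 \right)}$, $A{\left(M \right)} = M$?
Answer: $\sqrt{1034 - \sqrt{2270}} \approx 31.406$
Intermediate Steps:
$z{\left(V,j \right)} = 1$
$B{\left(y \right)} = 3 - \sqrt{-46 + y + y^{2} + y^{2} \left(3 + y\right)}$ ($B{\left(y \right)} = 3 - \sqrt{y - \left(46 - y^{2} - \left(3 + y\right) y y\right)} = 3 - \sqrt{y - \left(46 - y^{2} - y \left(3 + y\right) y\right)} = 3 - \sqrt{y - \left(46 - y^{2} - y^{2} \left(3 + y\right)\right)} = 3 - \sqrt{y + \left(-46 + y^{2} + y^{2} \left(3 + y\right)\right)} = 3 - \sqrt{-46 + y + y^{2} + y^{2} \left(3 + y\right)}$)
$\sqrt{\left(B{\left(12 \right)} - -1030\right) + z{\left(63,58 \right)}} = \sqrt{\left(\left(3 - \sqrt{-46 + 12 + 12^{3} + 4 \cdot 12^{2}}\right) - -1030\right) + 1} = \sqrt{\left(\left(3 - \sqrt{-46 + 12 + 1728 + 4 \cdot 144}\right) + 1030\right) + 1} = \sqrt{\left(\left(3 - \sqrt{-46 + 12 + 1728 + 576}\right) + 1030\right) + 1} = \sqrt{\left(\left(3 - \sqrt{2270}\right) + 1030\right) + 1} = \sqrt{\left(1033 - \sqrt{2270}\right) + 1} = \sqrt{1034 - \sqrt{2270}}$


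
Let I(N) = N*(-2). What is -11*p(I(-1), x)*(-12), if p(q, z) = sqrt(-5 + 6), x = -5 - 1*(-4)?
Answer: 132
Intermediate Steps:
I(N) = -2*N
x = -1 (x = -5 + 4 = -1)
p(q, z) = 1 (p(q, z) = sqrt(1) = 1)
-11*p(I(-1), x)*(-12) = -11*1*(-12) = -11*(-12) = 132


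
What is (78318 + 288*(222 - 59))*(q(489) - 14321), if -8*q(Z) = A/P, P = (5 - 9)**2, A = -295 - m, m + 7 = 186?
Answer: -57389223717/32 ≈ -1.7934e+9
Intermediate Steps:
m = 179 (m = -7 + 186 = 179)
A = -474 (A = -295 - 1*179 = -295 - 179 = -474)
P = 16 (P = (-4)**2 = 16)
q(Z) = 237/64 (q(Z) = -(-237)/(4*16) = -1/8*(-237/8) = 237/64)
(78318 + 288*(222 - 59))*(q(489) - 14321) = (78318 + 288*(222 - 59))*(237/64 - 14321) = (78318 + 288*163)*(-916307/64) = (78318 + 46944)*(-916307/64) = 125262*(-916307/64) = -57389223717/32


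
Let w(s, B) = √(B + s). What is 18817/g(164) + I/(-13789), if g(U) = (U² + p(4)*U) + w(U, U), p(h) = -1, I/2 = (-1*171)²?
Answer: -212531216429/60083002746 - 18817*√82/357299748 ≈ -3.5378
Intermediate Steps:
I = 58482 (I = 2*(-1*171)² = 2*(-171)² = 2*29241 = 58482)
g(U) = U² - U + √2*√U (g(U) = (U² - U) + √(U + U) = (U² - U) + √(2*U) = (U² - U) + √2*√U = U² - U + √2*√U)
18817/g(164) + I/(-13789) = 18817/(164² - 1*164 + √2*√164) + 58482/(-13789) = 18817/(26896 - 164 + √2*(2*√41)) + 58482*(-1/13789) = 18817/(26896 - 164 + 2*√82) - 58482/13789 = 18817/(26732 + 2*√82) - 58482/13789 = -58482/13789 + 18817/(26732 + 2*√82)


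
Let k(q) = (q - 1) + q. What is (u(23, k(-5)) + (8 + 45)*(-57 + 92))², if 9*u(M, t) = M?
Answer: 279491524/81 ≈ 3.4505e+6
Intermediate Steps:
k(q) = -1 + 2*q (k(q) = (-1 + q) + q = -1 + 2*q)
u(M, t) = M/9
(u(23, k(-5)) + (8 + 45)*(-57 + 92))² = ((⅑)*23 + (8 + 45)*(-57 + 92))² = (23/9 + 53*35)² = (23/9 + 1855)² = (16718/9)² = 279491524/81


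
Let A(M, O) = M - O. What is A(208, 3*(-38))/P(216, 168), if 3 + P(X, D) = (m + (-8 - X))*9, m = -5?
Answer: -161/1032 ≈ -0.15601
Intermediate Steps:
P(X, D) = -120 - 9*X (P(X, D) = -3 + (-5 + (-8 - X))*9 = -3 + (-13 - X)*9 = -3 + (-117 - 9*X) = -120 - 9*X)
A(208, 3*(-38))/P(216, 168) = (208 - 3*(-38))/(-120 - 9*216) = (208 - 1*(-114))/(-120 - 1944) = (208 + 114)/(-2064) = 322*(-1/2064) = -161/1032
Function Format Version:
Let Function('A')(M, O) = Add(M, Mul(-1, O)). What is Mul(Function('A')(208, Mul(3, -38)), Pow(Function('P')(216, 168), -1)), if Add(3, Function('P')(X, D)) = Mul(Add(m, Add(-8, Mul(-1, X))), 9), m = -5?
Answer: Rational(-161, 1032) ≈ -0.15601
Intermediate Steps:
Function('P')(X, D) = Add(-120, Mul(-9, X)) (Function('P')(X, D) = Add(-3, Mul(Add(-5, Add(-8, Mul(-1, X))), 9)) = Add(-3, Mul(Add(-13, Mul(-1, X)), 9)) = Add(-3, Add(-117, Mul(-9, X))) = Add(-120, Mul(-9, X)))
Mul(Function('A')(208, Mul(3, -38)), Pow(Function('P')(216, 168), -1)) = Mul(Add(208, Mul(-1, Mul(3, -38))), Pow(Add(-120, Mul(-9, 216)), -1)) = Mul(Add(208, Mul(-1, -114)), Pow(Add(-120, -1944), -1)) = Mul(Add(208, 114), Pow(-2064, -1)) = Mul(322, Rational(-1, 2064)) = Rational(-161, 1032)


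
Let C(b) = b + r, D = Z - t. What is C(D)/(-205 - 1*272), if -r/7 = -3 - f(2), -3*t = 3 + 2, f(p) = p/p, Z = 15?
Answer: -134/1431 ≈ -0.093641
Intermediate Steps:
f(p) = 1
t = -5/3 (t = -(3 + 2)/3 = -⅓*5 = -5/3 ≈ -1.6667)
r = 28 (r = -7*(-3 - 1*1) = -7*(-3 - 1) = -7*(-4) = 28)
D = 50/3 (D = 15 - 1*(-5/3) = 15 + 5/3 = 50/3 ≈ 16.667)
C(b) = 28 + b (C(b) = b + 28 = 28 + b)
C(D)/(-205 - 1*272) = (28 + 50/3)/(-205 - 1*272) = 134/(3*(-205 - 272)) = (134/3)/(-477) = (134/3)*(-1/477) = -134/1431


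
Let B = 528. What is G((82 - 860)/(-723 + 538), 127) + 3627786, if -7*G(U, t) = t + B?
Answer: 25393847/7 ≈ 3.6277e+6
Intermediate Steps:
G(U, t) = -528/7 - t/7 (G(U, t) = -(t + 528)/7 = -(528 + t)/7 = -528/7 - t/7)
G((82 - 860)/(-723 + 538), 127) + 3627786 = (-528/7 - 1/7*127) + 3627786 = (-528/7 - 127/7) + 3627786 = -655/7 + 3627786 = 25393847/7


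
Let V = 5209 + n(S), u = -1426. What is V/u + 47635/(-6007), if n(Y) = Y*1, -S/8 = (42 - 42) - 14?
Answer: -99890757/8565982 ≈ -11.661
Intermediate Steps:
S = 112 (S = -8*((42 - 42) - 14) = -8*(0 - 14) = -8*(-14) = 112)
n(Y) = Y
V = 5321 (V = 5209 + 112 = 5321)
V/u + 47635/(-6007) = 5321/(-1426) + 47635/(-6007) = 5321*(-1/1426) + 47635*(-1/6007) = -5321/1426 - 47635/6007 = -99890757/8565982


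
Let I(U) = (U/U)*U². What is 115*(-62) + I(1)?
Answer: -7129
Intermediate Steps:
I(U) = U² (I(U) = 1*U² = U²)
115*(-62) + I(1) = 115*(-62) + 1² = -7130 + 1 = -7129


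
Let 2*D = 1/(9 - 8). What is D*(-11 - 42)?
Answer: -53/2 ≈ -26.500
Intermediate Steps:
D = ½ (D = 1/(2*(9 - 8)) = (½)/1 = (½)*1 = ½ ≈ 0.50000)
D*(-11 - 42) = (-11 - 42)/2 = (½)*(-53) = -53/2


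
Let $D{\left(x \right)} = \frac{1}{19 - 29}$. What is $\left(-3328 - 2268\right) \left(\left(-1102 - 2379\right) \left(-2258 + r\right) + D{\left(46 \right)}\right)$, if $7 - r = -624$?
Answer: $- \frac{158467161462}{5} \approx -3.1693 \cdot 10^{10}$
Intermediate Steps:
$r = 631$ ($r = 7 - -624 = 7 + 624 = 631$)
$D{\left(x \right)} = - \frac{1}{10}$ ($D{\left(x \right)} = \frac{1}{-10} = - \frac{1}{10}$)
$\left(-3328 - 2268\right) \left(\left(-1102 - 2379\right) \left(-2258 + r\right) + D{\left(46 \right)}\right) = \left(-3328 - 2268\right) \left(\left(-1102 - 2379\right) \left(-2258 + 631\right) - \frac{1}{10}\right) = - 5596 \left(\left(-3481\right) \left(-1627\right) - \frac{1}{10}\right) = - 5596 \left(5663587 - \frac{1}{10}\right) = \left(-5596\right) \frac{56635869}{10} = - \frac{158467161462}{5}$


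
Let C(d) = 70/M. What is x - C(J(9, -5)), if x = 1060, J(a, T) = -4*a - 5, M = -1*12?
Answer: 6395/6 ≈ 1065.8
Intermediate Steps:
M = -12
J(a, T) = -5 - 4*a
C(d) = -35/6 (C(d) = 70/(-12) = 70*(-1/12) = -35/6)
x - C(J(9, -5)) = 1060 - 1*(-35/6) = 1060 + 35/6 = 6395/6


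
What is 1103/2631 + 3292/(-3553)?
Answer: -4742293/9347943 ≈ -0.50731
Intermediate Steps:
1103/2631 + 3292/(-3553) = 1103*(1/2631) + 3292*(-1/3553) = 1103/2631 - 3292/3553 = -4742293/9347943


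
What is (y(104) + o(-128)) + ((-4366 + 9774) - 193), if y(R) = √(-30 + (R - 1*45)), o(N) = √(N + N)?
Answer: 5215 + √29 + 16*I ≈ 5220.4 + 16.0*I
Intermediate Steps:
o(N) = √2*√N (o(N) = √(2*N) = √2*√N)
y(R) = √(-75 + R) (y(R) = √(-30 + (R - 45)) = √(-30 + (-45 + R)) = √(-75 + R))
(y(104) + o(-128)) + ((-4366 + 9774) - 193) = (√(-75 + 104) + √2*√(-128)) + ((-4366 + 9774) - 193) = (√29 + √2*(8*I*√2)) + (5408 - 193) = (√29 + 16*I) + 5215 = 5215 + √29 + 16*I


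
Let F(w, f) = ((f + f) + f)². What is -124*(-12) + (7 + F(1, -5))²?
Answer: 55312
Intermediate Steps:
F(w, f) = 9*f² (F(w, f) = (2*f + f)² = (3*f)² = 9*f²)
-124*(-12) + (7 + F(1, -5))² = -124*(-12) + (7 + 9*(-5)²)² = 1488 + (7 + 9*25)² = 1488 + (7 + 225)² = 1488 + 232² = 1488 + 53824 = 55312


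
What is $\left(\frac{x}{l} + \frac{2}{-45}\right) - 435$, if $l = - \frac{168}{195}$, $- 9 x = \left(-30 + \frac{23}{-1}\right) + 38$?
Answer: $- \frac{1101187}{2520} \approx -436.98$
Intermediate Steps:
$x = \frac{5}{3}$ ($x = - \frac{\left(-30 + \frac{23}{-1}\right) + 38}{9} = - \frac{\left(-30 + 23 \left(-1\right)\right) + 38}{9} = - \frac{\left(-30 - 23\right) + 38}{9} = - \frac{-53 + 38}{9} = \left(- \frac{1}{9}\right) \left(-15\right) = \frac{5}{3} \approx 1.6667$)
$l = - \frac{56}{65}$ ($l = \left(-168\right) \frac{1}{195} = - \frac{56}{65} \approx -0.86154$)
$\left(\frac{x}{l} + \frac{2}{-45}\right) - 435 = \left(\frac{5}{3 \left(- \frac{56}{65}\right)} + \frac{2}{-45}\right) - 435 = \left(\frac{5}{3} \left(- \frac{65}{56}\right) + 2 \left(- \frac{1}{45}\right)\right) - 435 = \left(- \frac{325}{168} - \frac{2}{45}\right) - 435 = - \frac{4987}{2520} - 435 = - \frac{1101187}{2520}$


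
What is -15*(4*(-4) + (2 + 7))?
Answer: 105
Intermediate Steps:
-15*(4*(-4) + (2 + 7)) = -15*(-16 + 9) = -15*(-7) = 105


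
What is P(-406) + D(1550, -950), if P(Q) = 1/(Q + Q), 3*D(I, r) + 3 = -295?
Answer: -241979/2436 ≈ -99.335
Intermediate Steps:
D(I, r) = -298/3 (D(I, r) = -1 + (⅓)*(-295) = -1 - 295/3 = -298/3)
P(Q) = 1/(2*Q)
P(-406) + D(1550, -950) = (½)/(-406) - 298/3 = (½)*(-1/406) - 298/3 = -1/812 - 298/3 = -241979/2436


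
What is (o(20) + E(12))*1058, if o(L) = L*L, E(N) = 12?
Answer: 435896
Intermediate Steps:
o(L) = L²
(o(20) + E(12))*1058 = (20² + 12)*1058 = (400 + 12)*1058 = 412*1058 = 435896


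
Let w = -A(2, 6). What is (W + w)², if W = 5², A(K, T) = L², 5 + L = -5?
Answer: 5625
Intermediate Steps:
L = -10 (L = -5 - 5 = -10)
A(K, T) = 100 (A(K, T) = (-10)² = 100)
w = -100 (w = -1*100 = -100)
W = 25
(W + w)² = (25 - 100)² = (-75)² = 5625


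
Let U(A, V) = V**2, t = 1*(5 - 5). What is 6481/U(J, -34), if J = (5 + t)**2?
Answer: 6481/1156 ≈ 5.6064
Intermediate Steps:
t = 0 (t = 1*0 = 0)
J = 25 (J = (5 + 0)**2 = 5**2 = 25)
6481/U(J, -34) = 6481/((-34)**2) = 6481/1156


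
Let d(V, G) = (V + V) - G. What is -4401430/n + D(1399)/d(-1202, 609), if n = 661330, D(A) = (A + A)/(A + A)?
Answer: -1326216992/199258729 ≈ -6.6558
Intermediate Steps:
D(A) = 1 (D(A) = (2*A)/((2*A)) = (2*A)*(1/(2*A)) = 1)
d(V, G) = -G + 2*V (d(V, G) = 2*V - G = -G + 2*V)
-4401430/n + D(1399)/d(-1202, 609) = -4401430/661330 + 1/(-1*609 + 2*(-1202)) = -4401430*1/661330 + 1/(-609 - 2404) = -440143/66133 + 1/(-3013) = -440143/66133 + 1*(-1/3013) = -440143/66133 - 1/3013 = -1326216992/199258729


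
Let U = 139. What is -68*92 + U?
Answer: -6117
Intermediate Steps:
-68*92 + U = -68*92 + 139 = -6256 + 139 = -6117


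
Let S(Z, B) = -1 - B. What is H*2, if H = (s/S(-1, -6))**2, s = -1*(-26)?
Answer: 1352/25 ≈ 54.080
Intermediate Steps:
s = 26
H = 676/25 (H = (26/(-1 - 1*(-6)))**2 = (26/(-1 + 6))**2 = (26/5)**2 = 676/25 ≈ 27.040)
H*2 = (676/25)*2 = 1352/25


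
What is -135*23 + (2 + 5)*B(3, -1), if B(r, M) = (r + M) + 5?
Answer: -3056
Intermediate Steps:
B(r, M) = 5 + M + r (B(r, M) = (M + r) + 5 = 5 + M + r)
-135*23 + (2 + 5)*B(3, -1) = -135*23 + (2 + 5)*(5 - 1 + 3) = -3105 + 7*7 = -3105 + 49 = -3056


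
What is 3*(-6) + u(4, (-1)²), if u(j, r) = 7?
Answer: -11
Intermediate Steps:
3*(-6) + u(4, (-1)²) = 3*(-6) + 7 = -18 + 7 = -11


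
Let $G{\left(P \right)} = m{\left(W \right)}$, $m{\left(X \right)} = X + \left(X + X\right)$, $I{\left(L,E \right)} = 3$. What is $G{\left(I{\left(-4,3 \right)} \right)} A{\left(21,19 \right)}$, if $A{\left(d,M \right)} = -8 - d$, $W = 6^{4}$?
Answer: $-112752$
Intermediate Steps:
$W = 1296$
$m{\left(X \right)} = 3 X$ ($m{\left(X \right)} = X + 2 X = 3 X$)
$G{\left(P \right)} = 3888$ ($G{\left(P \right)} = 3 \cdot 1296 = 3888$)
$G{\left(I{\left(-4,3 \right)} \right)} A{\left(21,19 \right)} = 3888 \left(-8 - 21\right) = 3888 \left(-29\right) = -112752$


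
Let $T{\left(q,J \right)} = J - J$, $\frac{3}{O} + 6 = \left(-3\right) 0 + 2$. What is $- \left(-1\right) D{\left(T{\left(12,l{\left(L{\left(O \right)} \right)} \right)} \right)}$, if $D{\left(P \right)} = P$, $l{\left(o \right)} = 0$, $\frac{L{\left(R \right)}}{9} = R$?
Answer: $0$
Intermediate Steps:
$O = - \frac{3}{4}$ ($O = \frac{3}{-6 + \left(\left(-3\right) 0 + 2\right)} = \frac{3}{-6 + \left(0 + 2\right)} = \frac{3}{-6 + 2} = \frac{3}{-4} = 3 \left(- \frac{1}{4}\right) = - \frac{3}{4} \approx -0.75$)
$L{\left(R \right)} = 9 R$
$T{\left(q,J \right)} = 0$
$- \left(-1\right) D{\left(T{\left(12,l{\left(L{\left(O \right)} \right)} \right)} \right)} = - \left(-1\right) 0 = \left(-1\right) 0 = 0$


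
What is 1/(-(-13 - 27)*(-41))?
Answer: -1/1640 ≈ -0.00060976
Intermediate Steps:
1/(-(-13 - 27)*(-41)) = 1/(-(-40)*(-41)) = 1/(-1*1640) = 1/(-1640) = -1/1640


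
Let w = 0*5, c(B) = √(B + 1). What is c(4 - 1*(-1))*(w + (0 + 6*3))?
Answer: 18*√6 ≈ 44.091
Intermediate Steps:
c(B) = √(1 + B)
w = 0
c(4 - 1*(-1))*(w + (0 + 6*3)) = √(1 + (4 - 1*(-1)))*(0 + (0 + 6*3)) = √(1 + (4 + 1))*(0 + (0 + 18)) = √(1 + 5)*(0 + 18) = √6*18 = 18*√6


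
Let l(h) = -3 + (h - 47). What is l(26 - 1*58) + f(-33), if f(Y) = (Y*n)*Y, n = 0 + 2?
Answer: 2096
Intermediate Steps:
n = 2
l(h) = -50 + h (l(h) = -3 + (-47 + h) = -50 + h)
f(Y) = 2*Y**2 (f(Y) = (Y*2)*Y = (2*Y)*Y = 2*Y**2)
l(26 - 1*58) + f(-33) = (-50 + (26 - 1*58)) + 2*(-33)**2 = (-50 + (26 - 58)) + 2*1089 = (-50 - 32) + 2178 = -82 + 2178 = 2096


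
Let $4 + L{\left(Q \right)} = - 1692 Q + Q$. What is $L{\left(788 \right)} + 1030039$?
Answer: $-302473$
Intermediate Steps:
$L{\left(Q \right)} = -4 - 1691 Q$ ($L{\left(Q \right)} = -4 + \left(- 1692 Q + Q\right) = -4 - 1691 Q$)
$L{\left(788 \right)} + 1030039 = \left(-4 - 1332508\right) + 1030039 = -1332512 + 1030039 = -302473$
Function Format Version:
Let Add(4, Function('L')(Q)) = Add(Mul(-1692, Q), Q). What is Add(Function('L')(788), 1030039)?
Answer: -302473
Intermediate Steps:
Function('L')(Q) = Add(-4, Mul(-1691, Q)) (Function('L')(Q) = Add(-4, Add(Mul(-1692, Q), Q)) = Add(-4, Mul(-1691, Q)))
Add(Function('L')(788), 1030039) = Add(Add(-4, Mul(-1691, 788)), 1030039) = Add(Add(-4, -1332508), 1030039) = Add(-1332512, 1030039) = -302473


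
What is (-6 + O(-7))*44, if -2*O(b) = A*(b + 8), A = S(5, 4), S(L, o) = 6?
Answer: -396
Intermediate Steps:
A = 6
O(b) = -24 - 3*b (O(b) = -3*(b + 8) = -3*(8 + b) = -(48 + 6*b)/2 = -24 - 3*b)
(-6 + O(-7))*44 = (-6 + (-24 - 3*(-7)))*44 = (-6 + (-24 + 21))*44 = (-6 - 3)*44 = -9*44 = -396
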